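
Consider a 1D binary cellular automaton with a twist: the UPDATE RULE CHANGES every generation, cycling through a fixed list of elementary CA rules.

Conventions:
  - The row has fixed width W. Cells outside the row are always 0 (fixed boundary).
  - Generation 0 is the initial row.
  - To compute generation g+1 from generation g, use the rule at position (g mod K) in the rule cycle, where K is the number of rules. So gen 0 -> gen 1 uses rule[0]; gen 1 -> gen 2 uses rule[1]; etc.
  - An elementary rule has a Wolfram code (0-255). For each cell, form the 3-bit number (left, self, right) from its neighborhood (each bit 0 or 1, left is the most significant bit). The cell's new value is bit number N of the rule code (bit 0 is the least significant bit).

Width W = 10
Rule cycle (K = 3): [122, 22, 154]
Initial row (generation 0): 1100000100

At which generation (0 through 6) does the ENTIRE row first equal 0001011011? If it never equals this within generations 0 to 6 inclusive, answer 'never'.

Gen 0: 1100000100
Gen 1 (rule 122): 1110001010
Gen 2 (rule 22): 0001011011
Gen 3 (rule 154): 0010010010
Gen 4 (rule 122): 0101101101
Gen 5 (rule 22): 1100000001
Gen 6 (rule 154): 1010000010

Answer: 2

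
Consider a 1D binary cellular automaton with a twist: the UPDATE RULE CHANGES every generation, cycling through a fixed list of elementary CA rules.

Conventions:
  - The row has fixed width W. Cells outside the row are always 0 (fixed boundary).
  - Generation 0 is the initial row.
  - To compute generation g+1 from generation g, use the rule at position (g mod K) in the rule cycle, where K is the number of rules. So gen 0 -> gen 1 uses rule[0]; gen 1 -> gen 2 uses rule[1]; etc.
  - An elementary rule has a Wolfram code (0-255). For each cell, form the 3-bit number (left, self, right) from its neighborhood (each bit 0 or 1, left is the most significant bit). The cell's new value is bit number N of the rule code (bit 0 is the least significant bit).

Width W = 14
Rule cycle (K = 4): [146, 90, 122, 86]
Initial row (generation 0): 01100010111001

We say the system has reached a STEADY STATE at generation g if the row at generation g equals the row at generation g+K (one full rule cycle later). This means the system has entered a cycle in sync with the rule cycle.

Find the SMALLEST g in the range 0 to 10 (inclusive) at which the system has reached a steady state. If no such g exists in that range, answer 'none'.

Answer: 9

Derivation:
Gen 0: 01100010111001
Gen 1 (rule 146): 10010100010110
Gen 2 (rule 90): 01100010100111
Gen 3 (rule 122): 11110101011101
Gen 4 (rule 86): 00010101000101
Gen 5 (rule 146): 00100000101000
Gen 6 (rule 90): 01010001000100
Gen 7 (rule 122): 10101010101010
Gen 8 (rule 86): 10101010101011
Gen 9 (rule 146): 00000000000000
Gen 10 (rule 90): 00000000000000
Gen 11 (rule 122): 00000000000000
Gen 12 (rule 86): 00000000000000
Gen 13 (rule 146): 00000000000000
Gen 14 (rule 90): 00000000000000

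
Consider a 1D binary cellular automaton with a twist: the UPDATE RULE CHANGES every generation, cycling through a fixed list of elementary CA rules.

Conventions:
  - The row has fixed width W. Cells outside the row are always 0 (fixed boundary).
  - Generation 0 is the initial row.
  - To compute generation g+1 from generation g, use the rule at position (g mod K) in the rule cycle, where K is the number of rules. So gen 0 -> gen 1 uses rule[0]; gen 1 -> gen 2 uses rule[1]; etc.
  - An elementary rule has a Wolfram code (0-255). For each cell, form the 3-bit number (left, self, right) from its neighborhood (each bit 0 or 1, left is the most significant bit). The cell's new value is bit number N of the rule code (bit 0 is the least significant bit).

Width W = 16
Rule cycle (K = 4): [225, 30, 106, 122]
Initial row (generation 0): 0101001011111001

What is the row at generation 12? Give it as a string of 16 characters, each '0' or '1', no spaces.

Gen 0: 0101001011111001
Gen 1 (rule 225): 0010000101111000
Gen 2 (rule 30): 0111001101000100
Gen 3 (rule 106): 1101011110001000
Gen 4 (rule 122): 1110110011010100
Gen 5 (rule 225): 0111010001101001
Gen 6 (rule 30): 1100011011001111
Gen 7 (rule 106): 1100111111011001
Gen 8 (rule 122): 1111100001111110
Gen 9 (rule 225): 0111101100111110
Gen 10 (rule 30): 1100001011100001
Gen 11 (rule 106): 1100010110100010
Gen 12 (rule 122): 1110101111010101

Answer: 1110101111010101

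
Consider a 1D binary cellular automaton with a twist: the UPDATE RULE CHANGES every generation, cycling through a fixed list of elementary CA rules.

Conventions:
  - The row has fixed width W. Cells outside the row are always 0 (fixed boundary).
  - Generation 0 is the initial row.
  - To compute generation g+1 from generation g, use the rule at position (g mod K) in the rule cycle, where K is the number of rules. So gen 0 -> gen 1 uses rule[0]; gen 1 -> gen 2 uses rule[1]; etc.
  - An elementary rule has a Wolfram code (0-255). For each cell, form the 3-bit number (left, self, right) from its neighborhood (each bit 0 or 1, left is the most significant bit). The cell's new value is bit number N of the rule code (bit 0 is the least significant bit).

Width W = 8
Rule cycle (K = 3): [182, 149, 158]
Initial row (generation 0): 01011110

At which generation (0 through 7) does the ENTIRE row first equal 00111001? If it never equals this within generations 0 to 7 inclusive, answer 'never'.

Gen 0: 01011110
Gen 1 (rule 182): 11101101
Gen 2 (rule 149): 01000001
Gen 3 (rule 158): 11100011
Gen 4 (rule 182): 01010100
Gen 5 (rule 149): 01010111
Gen 6 (rule 158): 11010110
Gen 7 (rule 182): 00111001

Answer: 7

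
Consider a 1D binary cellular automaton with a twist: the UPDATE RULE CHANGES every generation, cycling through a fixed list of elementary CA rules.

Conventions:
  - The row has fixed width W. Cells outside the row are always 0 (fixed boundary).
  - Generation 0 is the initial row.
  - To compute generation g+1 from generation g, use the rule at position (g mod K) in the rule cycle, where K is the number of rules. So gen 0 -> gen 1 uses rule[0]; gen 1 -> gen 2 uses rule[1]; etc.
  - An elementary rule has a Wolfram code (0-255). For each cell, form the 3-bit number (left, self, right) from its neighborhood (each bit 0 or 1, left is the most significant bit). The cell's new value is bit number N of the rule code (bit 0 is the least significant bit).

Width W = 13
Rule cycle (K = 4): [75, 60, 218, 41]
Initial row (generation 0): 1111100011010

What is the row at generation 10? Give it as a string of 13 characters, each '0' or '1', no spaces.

Answer: 1010110110001

Derivation:
Gen 0: 1111100011010
Gen 1 (rule 75): 1000101111000
Gen 2 (rule 60): 1100111000100
Gen 3 (rule 218): 1111111101010
Gen 4 (rule 41): 1000000010100
Gen 5 (rule 75): 0011111100001
Gen 6 (rule 60): 0010000010001
Gen 7 (rule 218): 0101000101010
Gen 8 (rule 41): 0010010010100
Gen 9 (rule 75): 1100100100001
Gen 10 (rule 60): 1010110110001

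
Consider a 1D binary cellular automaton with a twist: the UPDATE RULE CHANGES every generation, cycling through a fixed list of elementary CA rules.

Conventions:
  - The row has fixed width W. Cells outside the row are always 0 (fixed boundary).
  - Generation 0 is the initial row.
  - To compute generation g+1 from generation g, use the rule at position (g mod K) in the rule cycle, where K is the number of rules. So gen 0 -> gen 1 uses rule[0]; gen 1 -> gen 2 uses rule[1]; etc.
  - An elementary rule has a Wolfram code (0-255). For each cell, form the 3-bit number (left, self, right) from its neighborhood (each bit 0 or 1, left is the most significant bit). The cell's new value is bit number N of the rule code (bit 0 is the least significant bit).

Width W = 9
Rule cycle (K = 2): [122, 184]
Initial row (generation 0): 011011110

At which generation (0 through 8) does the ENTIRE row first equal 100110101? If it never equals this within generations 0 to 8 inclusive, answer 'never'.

Answer: 3

Derivation:
Gen 0: 011011110
Gen 1 (rule 122): 111110011
Gen 2 (rule 184): 111101010
Gen 3 (rule 122): 100110101
Gen 4 (rule 184): 010101010
Gen 5 (rule 122): 101010101
Gen 6 (rule 184): 010101010
Gen 7 (rule 122): 101010101
Gen 8 (rule 184): 010101010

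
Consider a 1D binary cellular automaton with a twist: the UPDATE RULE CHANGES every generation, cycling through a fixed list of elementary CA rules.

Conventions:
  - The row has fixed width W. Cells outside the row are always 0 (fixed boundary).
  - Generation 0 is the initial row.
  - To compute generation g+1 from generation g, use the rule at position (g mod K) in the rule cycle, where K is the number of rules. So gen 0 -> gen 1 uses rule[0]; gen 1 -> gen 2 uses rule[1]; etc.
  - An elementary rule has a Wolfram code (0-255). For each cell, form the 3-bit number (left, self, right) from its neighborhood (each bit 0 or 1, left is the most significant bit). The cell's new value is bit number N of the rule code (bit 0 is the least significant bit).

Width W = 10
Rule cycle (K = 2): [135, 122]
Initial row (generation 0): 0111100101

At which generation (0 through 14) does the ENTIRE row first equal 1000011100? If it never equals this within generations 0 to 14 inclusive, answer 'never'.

Gen 0: 0111100101
Gen 1 (rule 135): 1011001101
Gen 2 (rule 122): 0111111110
Gen 3 (rule 135): 1011111100
Gen 4 (rule 122): 0110000110
Gen 5 (rule 135): 1000111000
Gen 6 (rule 122): 0101101100
Gen 7 (rule 135): 1100000001
Gen 8 (rule 122): 1110000010
Gen 9 (rule 135): 0100111110
Gen 10 (rule 122): 1011100011
Gen 11 (rule 135): 1001001100
Gen 12 (rule 122): 0110111110
Gen 13 (rule 135): 1000011100
Gen 14 (rule 122): 0100110110

Answer: 13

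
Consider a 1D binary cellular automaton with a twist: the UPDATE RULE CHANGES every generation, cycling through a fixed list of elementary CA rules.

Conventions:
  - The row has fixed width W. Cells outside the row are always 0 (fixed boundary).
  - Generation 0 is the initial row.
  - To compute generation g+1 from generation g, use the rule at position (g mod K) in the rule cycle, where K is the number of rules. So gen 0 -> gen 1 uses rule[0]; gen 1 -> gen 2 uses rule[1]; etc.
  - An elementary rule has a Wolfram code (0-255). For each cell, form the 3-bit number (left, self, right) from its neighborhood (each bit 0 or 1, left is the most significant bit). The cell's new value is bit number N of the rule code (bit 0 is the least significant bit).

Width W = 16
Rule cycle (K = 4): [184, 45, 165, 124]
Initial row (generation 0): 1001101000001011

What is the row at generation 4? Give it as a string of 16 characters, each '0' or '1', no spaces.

Answer: 0010001111111111

Derivation:
Gen 0: 1001101000001011
Gen 1 (rule 184): 0101010100000110
Gen 2 (rule 45): 0111111101110100
Gen 3 (rule 165): 0011111010101101
Gen 4 (rule 124): 0010001111111111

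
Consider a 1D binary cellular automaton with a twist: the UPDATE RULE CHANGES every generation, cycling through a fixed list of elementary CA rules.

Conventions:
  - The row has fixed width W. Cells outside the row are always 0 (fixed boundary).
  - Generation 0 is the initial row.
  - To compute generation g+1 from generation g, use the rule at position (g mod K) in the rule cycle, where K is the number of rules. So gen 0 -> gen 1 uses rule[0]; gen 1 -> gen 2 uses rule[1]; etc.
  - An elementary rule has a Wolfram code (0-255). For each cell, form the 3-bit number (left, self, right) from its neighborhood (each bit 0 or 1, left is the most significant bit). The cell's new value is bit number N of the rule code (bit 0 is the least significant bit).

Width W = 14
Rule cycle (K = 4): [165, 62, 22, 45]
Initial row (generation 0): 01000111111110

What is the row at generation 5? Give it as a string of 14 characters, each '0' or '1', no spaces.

Gen 0: 01000111111110
Gen 1 (rule 165): 01010011111100
Gen 2 (rule 62): 11111110000010
Gen 3 (rule 22): 00000001000111
Gen 4 (rule 45): 11111101010100
Gen 5 (rule 165): 01111011111101

Answer: 01111011111101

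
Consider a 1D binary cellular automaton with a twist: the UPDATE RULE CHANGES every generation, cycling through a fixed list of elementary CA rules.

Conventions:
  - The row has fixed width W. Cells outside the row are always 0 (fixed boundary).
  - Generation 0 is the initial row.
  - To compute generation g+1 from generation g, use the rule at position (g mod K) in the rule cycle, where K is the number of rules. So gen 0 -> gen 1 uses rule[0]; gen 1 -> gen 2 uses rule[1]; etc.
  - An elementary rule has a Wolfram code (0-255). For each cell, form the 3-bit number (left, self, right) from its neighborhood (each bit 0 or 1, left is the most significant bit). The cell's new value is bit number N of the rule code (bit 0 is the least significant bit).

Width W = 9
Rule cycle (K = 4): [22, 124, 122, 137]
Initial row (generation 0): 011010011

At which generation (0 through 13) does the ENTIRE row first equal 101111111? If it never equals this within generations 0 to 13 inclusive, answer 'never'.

Gen 0: 011010011
Gen 1 (rule 22): 100011100
Gen 2 (rule 124): 110010110
Gen 3 (rule 122): 111101111
Gen 4 (rule 137): 111001110
Gen 5 (rule 22): 000110001
Gen 6 (rule 124): 000111001
Gen 7 (rule 122): 001101110
Gen 8 (rule 137): 101001100
Gen 9 (rule 22): 101110010
Gen 10 (rule 124): 111011011
Gen 11 (rule 122): 101111111
Gen 12 (rule 137): 001111110
Gen 13 (rule 22): 010000001

Answer: 11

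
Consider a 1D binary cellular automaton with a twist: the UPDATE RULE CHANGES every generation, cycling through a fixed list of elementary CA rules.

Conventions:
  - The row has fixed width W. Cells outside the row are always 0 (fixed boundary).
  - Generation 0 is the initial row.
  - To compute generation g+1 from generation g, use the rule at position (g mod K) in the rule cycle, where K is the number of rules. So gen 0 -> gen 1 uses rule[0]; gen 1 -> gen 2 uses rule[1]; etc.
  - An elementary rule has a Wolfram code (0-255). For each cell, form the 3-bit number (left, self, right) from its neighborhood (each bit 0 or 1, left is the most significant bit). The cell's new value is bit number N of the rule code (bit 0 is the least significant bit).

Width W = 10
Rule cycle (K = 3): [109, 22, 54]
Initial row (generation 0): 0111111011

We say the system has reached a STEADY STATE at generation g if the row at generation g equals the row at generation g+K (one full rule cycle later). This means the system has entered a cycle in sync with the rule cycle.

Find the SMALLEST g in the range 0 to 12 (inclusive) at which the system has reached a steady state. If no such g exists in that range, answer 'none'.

Gen 0: 0111111011
Gen 1 (rule 109): 0100001111
Gen 2 (rule 22): 1110010000
Gen 3 (rule 54): 0001111000
Gen 4 (rule 109): 1101001011
Gen 5 (rule 22): 0001111000
Gen 6 (rule 54): 0010000100
Gen 7 (rule 109): 1010110101
Gen 8 (rule 22): 1010000101
Gen 9 (rule 54): 1111001111
Gen 10 (rule 109): 1001001001
Gen 11 (rule 22): 1111111111
Gen 12 (rule 54): 0000000000
Gen 13 (rule 109): 1111111111
Gen 14 (rule 22): 0000000000
Gen 15 (rule 54): 0000000000

Answer: 12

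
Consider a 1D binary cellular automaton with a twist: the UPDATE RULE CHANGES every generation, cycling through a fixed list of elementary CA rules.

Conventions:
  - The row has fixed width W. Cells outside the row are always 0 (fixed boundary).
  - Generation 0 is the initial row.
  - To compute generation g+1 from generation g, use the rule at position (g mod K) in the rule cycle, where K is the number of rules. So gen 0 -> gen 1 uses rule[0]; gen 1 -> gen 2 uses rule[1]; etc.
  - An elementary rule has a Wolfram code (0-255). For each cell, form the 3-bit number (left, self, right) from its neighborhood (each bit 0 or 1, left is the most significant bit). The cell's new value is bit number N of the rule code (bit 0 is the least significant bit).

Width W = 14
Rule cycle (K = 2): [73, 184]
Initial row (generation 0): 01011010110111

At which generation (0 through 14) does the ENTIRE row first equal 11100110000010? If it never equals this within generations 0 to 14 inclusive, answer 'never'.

Gen 0: 01011010110111
Gen 1 (rule 73): 00011000110101
Gen 2 (rule 184): 00010100101010
Gen 3 (rule 73): 11000000000000
Gen 4 (rule 184): 10100000000000
Gen 5 (rule 73): 00001111111111
Gen 6 (rule 184): 00001111111110
Gen 7 (rule 73): 11101000000010
Gen 8 (rule 184): 11010100000001
Gen 9 (rule 73): 11000001111100
Gen 10 (rule 184): 10100001111010
Gen 11 (rule 73): 00001101001000
Gen 12 (rule 184): 00001010100100
Gen 13 (rule 73): 11100000000001
Gen 14 (rule 184): 11010000000000

Answer: never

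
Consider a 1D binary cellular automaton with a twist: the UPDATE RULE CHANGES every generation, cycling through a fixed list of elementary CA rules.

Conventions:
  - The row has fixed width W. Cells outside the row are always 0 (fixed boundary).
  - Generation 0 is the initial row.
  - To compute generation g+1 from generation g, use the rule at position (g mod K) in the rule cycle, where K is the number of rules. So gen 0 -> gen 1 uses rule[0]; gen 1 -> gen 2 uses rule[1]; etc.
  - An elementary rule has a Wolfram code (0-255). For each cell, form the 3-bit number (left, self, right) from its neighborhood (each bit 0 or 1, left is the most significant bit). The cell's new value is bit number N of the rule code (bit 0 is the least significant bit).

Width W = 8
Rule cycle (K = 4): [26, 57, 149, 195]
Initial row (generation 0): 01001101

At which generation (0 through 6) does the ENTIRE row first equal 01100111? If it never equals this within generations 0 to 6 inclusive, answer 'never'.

Gen 0: 01001101
Gen 1 (rule 26): 10111000
Gen 2 (rule 57): 01100111
Gen 3 (rule 149): 00010010
Gen 4 (rule 195): 11100100
Gen 5 (rule 26): 10011010
Gen 6 (rule 57): 01010101

Answer: 2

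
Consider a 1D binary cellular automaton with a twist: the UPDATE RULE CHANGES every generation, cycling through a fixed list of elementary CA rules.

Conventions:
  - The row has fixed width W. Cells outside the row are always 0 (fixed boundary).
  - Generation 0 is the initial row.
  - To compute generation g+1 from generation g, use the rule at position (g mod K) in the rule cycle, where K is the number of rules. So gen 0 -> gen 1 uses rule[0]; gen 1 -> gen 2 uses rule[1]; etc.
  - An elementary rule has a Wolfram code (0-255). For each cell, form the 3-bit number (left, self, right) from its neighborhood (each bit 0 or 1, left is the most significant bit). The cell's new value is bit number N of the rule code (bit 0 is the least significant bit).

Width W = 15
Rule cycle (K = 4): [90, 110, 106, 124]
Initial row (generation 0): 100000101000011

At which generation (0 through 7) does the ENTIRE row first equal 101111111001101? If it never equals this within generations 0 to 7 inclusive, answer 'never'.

Answer: 6

Derivation:
Gen 0: 100000101000011
Gen 1 (rule 90): 010001000100111
Gen 2 (rule 110): 110011001101101
Gen 3 (rule 106): 110111011111110
Gen 4 (rule 124): 111101110000011
Gen 5 (rule 90): 100101011000111
Gen 6 (rule 110): 101111111001101
Gen 7 (rule 106): 011000001011110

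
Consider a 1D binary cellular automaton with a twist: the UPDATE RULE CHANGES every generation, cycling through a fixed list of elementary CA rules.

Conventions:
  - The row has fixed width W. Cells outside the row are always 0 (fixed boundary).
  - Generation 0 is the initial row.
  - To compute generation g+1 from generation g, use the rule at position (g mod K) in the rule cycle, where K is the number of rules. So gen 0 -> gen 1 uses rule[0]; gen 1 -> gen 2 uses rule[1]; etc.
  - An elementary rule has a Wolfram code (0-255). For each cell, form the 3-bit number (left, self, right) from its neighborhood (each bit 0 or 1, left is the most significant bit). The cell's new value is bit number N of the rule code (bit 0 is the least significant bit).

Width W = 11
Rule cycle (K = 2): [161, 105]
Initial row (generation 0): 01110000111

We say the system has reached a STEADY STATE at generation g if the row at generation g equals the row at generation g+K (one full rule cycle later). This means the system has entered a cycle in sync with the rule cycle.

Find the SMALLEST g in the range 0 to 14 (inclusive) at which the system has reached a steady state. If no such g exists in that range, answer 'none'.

Answer: 12

Derivation:
Gen 0: 01110000111
Gen 1 (rule 161): 00100110010
Gen 2 (rule 105): 10000110000
Gen 3 (rule 161): 00110000111
Gen 4 (rule 105): 10110110101
Gen 5 (rule 161): 01001001010
Gen 6 (rule 105): 00000000100
Gen 7 (rule 161): 11111110001
Gen 8 (rule 105): 10000010100
Gen 9 (rule 161): 00111001001
Gen 10 (rule 105): 10101000000
Gen 11 (rule 161): 01010011111
Gen 12 (rule 105): 00100010001
Gen 13 (rule 161): 10001000100
Gen 14 (rule 105): 00100010001
Gen 15 (rule 161): 10001000100
Gen 16 (rule 105): 00100010001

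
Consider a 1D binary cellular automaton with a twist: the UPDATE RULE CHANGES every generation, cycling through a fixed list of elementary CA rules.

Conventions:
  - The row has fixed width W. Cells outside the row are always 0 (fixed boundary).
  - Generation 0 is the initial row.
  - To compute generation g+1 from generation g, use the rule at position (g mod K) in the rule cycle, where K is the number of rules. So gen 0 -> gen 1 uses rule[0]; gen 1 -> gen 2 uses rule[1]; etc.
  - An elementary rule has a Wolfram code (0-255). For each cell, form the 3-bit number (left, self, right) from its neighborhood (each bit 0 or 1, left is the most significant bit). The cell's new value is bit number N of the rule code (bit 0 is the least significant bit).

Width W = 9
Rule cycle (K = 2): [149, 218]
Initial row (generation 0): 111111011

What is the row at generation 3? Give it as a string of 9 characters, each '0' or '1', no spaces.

Gen 0: 111111011
Gen 1 (rule 149): 011110000
Gen 2 (rule 218): 111111000
Gen 3 (rule 149): 011110111

Answer: 011110111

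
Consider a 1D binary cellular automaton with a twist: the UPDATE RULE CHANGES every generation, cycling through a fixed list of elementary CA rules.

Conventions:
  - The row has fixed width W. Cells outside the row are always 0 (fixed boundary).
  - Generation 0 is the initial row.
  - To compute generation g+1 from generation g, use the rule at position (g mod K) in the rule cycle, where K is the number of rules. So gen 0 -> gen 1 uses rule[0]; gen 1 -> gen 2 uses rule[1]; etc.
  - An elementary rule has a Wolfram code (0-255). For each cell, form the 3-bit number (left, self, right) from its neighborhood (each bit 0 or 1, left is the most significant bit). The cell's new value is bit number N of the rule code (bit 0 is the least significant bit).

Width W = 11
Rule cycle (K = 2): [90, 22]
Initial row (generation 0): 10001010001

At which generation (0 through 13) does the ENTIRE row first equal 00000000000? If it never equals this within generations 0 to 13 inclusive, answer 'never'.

Gen 0: 10001010001
Gen 1 (rule 90): 01010001010
Gen 2 (rule 22): 11011011011
Gen 3 (rule 90): 11011011011
Gen 4 (rule 22): 00000000000
Gen 5 (rule 90): 00000000000
Gen 6 (rule 22): 00000000000
Gen 7 (rule 90): 00000000000
Gen 8 (rule 22): 00000000000
Gen 9 (rule 90): 00000000000
Gen 10 (rule 22): 00000000000
Gen 11 (rule 90): 00000000000
Gen 12 (rule 22): 00000000000
Gen 13 (rule 90): 00000000000

Answer: 4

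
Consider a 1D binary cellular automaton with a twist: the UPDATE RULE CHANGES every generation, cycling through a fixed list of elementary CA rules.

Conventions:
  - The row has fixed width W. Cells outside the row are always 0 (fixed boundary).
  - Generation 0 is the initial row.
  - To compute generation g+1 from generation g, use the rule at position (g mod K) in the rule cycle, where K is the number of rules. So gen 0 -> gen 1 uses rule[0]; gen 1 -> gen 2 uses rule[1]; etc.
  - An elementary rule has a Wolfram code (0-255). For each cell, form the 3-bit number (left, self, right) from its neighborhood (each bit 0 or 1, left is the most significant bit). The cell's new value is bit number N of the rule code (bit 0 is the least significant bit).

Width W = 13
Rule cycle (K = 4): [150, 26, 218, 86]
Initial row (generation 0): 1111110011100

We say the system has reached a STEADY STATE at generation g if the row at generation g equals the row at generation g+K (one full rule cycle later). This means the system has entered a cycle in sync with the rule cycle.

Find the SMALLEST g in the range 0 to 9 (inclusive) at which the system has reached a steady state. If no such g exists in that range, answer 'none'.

Answer: none

Derivation:
Gen 0: 1111110011100
Gen 1 (rule 150): 0111101101010
Gen 2 (rule 26): 1100001000001
Gen 3 (rule 218): 1110010100010
Gen 4 (rule 86): 0011110110111
Gen 5 (rule 150): 0101100000010
Gen 6 (rule 26): 1001010000101
Gen 7 (rule 218): 0110001001000
Gen 8 (rule 86): 1011011111100
Gen 9 (rule 150): 1000001111010
Gen 10 (rule 26): 0100011000001
Gen 11 (rule 218): 1010111100010
Gen 12 (rule 86): 1010000110111
Gen 13 (rule 150): 1011001000010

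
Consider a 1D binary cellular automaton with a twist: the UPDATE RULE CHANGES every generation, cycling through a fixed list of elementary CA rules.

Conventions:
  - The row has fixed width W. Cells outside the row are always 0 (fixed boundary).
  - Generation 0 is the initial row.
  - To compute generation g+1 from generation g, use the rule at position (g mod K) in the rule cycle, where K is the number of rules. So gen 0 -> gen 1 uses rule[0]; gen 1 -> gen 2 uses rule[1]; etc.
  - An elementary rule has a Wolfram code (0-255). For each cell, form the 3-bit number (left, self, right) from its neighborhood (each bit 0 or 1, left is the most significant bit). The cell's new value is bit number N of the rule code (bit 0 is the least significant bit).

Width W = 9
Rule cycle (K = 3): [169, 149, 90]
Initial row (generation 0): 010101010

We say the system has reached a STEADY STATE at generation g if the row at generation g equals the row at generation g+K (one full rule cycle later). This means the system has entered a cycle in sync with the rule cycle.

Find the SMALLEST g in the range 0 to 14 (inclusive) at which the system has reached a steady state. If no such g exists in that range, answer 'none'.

Gen 0: 010101010
Gen 1 (rule 169): 001010100
Gen 2 (rule 149): 101010111
Gen 3 (rule 90): 000000101
Gen 4 (rule 169): 111110010
Gen 5 (rule 149): 011101011
Gen 6 (rule 90): 110100011
Gen 7 (rule 169): 101001010
Gen 8 (rule 149): 101101011
Gen 9 (rule 90): 001100011
Gen 10 (rule 169): 101001010
Gen 11 (rule 149): 101101011
Gen 12 (rule 90): 001100011
Gen 13 (rule 169): 101001010
Gen 14 (rule 149): 101101011
Gen 15 (rule 90): 001100011
Gen 16 (rule 169): 101001010
Gen 17 (rule 149): 101101011

Answer: 7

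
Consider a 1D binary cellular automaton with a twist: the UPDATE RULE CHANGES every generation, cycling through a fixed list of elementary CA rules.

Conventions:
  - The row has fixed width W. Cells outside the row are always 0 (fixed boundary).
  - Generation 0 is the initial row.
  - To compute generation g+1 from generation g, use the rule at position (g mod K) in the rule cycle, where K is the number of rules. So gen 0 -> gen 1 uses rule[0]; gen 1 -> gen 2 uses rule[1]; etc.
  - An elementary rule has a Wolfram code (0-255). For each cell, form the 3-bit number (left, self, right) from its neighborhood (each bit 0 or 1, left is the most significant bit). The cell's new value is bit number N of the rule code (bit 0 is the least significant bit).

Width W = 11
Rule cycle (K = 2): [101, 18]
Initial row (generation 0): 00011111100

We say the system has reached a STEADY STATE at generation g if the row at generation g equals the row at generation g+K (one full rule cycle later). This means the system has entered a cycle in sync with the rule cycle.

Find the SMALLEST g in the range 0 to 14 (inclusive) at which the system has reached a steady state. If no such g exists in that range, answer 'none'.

Answer: 4

Derivation:
Gen 0: 00011111100
Gen 1 (rule 101): 11000000101
Gen 2 (rule 18): 00100001000
Gen 3 (rule 101): 10101101011
Gen 4 (rule 18): 00000000000
Gen 5 (rule 101): 11111111111
Gen 6 (rule 18): 00000000000
Gen 7 (rule 101): 11111111111
Gen 8 (rule 18): 00000000000
Gen 9 (rule 101): 11111111111
Gen 10 (rule 18): 00000000000
Gen 11 (rule 101): 11111111111
Gen 12 (rule 18): 00000000000
Gen 13 (rule 101): 11111111111
Gen 14 (rule 18): 00000000000
Gen 15 (rule 101): 11111111111
Gen 16 (rule 18): 00000000000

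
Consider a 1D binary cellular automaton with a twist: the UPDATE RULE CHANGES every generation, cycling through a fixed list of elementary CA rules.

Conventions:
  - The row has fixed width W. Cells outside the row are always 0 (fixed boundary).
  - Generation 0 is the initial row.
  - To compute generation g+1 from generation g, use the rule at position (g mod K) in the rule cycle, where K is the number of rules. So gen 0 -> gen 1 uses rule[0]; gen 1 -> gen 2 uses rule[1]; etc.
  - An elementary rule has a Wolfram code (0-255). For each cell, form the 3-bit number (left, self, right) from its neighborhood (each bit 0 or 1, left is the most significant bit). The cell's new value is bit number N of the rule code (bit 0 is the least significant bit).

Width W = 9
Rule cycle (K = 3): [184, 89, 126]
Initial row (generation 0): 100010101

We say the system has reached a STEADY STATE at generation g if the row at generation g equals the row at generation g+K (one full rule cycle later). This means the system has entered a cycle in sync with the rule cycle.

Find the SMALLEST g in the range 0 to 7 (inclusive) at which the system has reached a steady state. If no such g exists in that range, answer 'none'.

Answer: 6

Derivation:
Gen 0: 100010101
Gen 1 (rule 184): 010001010
Gen 2 (rule 89): 001100001
Gen 3 (rule 126): 011110011
Gen 4 (rule 184): 011101010
Gen 5 (rule 89): 010100001
Gen 6 (rule 126): 111110011
Gen 7 (rule 184): 111101010
Gen 8 (rule 89): 100100001
Gen 9 (rule 126): 111110011
Gen 10 (rule 184): 111101010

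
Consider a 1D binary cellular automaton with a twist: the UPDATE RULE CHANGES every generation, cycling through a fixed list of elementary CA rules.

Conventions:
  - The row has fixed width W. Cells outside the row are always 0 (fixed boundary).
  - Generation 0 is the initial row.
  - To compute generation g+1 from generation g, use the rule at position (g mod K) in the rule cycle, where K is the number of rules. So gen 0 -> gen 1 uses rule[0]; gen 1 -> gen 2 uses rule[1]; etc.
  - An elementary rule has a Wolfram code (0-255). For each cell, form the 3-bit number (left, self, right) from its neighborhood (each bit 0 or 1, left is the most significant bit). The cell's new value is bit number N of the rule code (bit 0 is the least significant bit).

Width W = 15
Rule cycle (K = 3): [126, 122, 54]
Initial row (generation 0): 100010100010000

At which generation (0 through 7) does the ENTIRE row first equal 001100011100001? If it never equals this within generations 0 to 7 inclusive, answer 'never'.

Answer: 5

Derivation:
Gen 0: 100010100010000
Gen 1 (rule 126): 110111110111000
Gen 2 (rule 122): 111100011101100
Gen 3 (rule 54): 000010100010010
Gen 4 (rule 126): 000111110111111
Gen 5 (rule 122): 001100011100001
Gen 6 (rule 54): 010010100010011
Gen 7 (rule 126): 111111110111111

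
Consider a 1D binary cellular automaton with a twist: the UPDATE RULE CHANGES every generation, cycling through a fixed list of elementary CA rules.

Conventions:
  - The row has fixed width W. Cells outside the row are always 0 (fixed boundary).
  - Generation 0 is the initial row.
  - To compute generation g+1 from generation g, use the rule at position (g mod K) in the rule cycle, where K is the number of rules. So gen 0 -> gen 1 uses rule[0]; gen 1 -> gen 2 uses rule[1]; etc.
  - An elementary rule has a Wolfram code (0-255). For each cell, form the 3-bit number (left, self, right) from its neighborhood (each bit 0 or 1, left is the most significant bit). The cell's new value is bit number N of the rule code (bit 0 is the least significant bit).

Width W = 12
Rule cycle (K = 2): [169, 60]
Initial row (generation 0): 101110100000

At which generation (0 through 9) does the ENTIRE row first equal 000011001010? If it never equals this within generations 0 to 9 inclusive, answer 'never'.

Gen 0: 101110100000
Gen 1 (rule 169): 011101001111
Gen 2 (rule 60): 010011101000
Gen 3 (rule 169): 000011010011
Gen 4 (rule 60): 000010111010
Gen 5 (rule 169): 111001110100
Gen 6 (rule 60): 100101001110
Gen 7 (rule 169): 000010001100
Gen 8 (rule 60): 000011001010
Gen 9 (rule 169): 111010000100

Answer: 8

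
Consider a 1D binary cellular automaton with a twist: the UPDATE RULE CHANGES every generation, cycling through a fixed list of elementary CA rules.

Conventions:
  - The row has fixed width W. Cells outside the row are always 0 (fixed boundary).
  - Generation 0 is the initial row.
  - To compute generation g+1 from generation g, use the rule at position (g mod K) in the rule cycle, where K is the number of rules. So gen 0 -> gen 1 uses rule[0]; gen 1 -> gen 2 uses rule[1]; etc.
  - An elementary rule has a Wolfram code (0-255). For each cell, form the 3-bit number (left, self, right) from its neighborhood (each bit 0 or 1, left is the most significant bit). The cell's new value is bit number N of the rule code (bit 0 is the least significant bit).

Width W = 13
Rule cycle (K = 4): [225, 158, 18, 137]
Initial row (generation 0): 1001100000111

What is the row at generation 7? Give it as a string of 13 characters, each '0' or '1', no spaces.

Gen 0: 1001100000111
Gen 1 (rule 225): 0000101110011
Gen 2 (rule 158): 0001101101110
Gen 3 (rule 18): 0010000000001
Gen 4 (rule 137): 1000111111100
Gen 5 (rule 225): 0010011111101
Gen 6 (rule 158): 0111111111001
Gen 7 (rule 18): 1000000000110

Answer: 1000000000110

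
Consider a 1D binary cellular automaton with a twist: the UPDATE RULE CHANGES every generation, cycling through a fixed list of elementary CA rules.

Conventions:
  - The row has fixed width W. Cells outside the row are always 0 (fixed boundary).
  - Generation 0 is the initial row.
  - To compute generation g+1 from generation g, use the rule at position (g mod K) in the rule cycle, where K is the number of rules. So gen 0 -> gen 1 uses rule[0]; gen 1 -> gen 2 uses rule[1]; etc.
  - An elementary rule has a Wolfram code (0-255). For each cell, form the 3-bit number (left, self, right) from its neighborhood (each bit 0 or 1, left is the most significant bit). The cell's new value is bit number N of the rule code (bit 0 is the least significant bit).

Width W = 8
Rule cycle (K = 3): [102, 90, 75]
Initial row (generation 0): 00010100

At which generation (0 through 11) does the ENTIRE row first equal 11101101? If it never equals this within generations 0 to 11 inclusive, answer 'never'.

Gen 0: 00010100
Gen 1 (rule 102): 00111100
Gen 2 (rule 90): 01100110
Gen 3 (rule 75): 11101110
Gen 4 (rule 102): 00110010
Gen 5 (rule 90): 01111101
Gen 6 (rule 75): 11000100
Gen 7 (rule 102): 01001100
Gen 8 (rule 90): 10111110
Gen 9 (rule 75): 00100010
Gen 10 (rule 102): 01100110
Gen 11 (rule 90): 11111111

Answer: never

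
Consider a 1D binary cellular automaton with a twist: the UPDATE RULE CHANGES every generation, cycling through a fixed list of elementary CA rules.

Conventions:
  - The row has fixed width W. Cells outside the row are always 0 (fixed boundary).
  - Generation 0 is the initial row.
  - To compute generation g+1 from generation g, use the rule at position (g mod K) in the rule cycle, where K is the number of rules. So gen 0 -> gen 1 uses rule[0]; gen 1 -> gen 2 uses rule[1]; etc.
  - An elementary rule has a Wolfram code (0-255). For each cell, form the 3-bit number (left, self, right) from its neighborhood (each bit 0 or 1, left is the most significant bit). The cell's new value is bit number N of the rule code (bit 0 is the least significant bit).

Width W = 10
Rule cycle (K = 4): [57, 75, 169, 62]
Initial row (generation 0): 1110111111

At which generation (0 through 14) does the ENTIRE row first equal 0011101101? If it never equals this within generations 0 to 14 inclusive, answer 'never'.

Gen 0: 1110111111
Gen 1 (rule 57): 1001100000
Gen 2 (rule 75): 0011101111
Gen 3 (rule 169): 1011011110
Gen 4 (rule 62): 1110110001
Gen 5 (rule 57): 1001101100
Gen 6 (rule 75): 0011101101
Gen 7 (rule 169): 1011011010
Gen 8 (rule 62): 1110110111
Gen 9 (rule 57): 1001101100
Gen 10 (rule 75): 0011101101
Gen 11 (rule 169): 1011011010
Gen 12 (rule 62): 1110110111
Gen 13 (rule 57): 1001101100
Gen 14 (rule 75): 0011101101

Answer: 6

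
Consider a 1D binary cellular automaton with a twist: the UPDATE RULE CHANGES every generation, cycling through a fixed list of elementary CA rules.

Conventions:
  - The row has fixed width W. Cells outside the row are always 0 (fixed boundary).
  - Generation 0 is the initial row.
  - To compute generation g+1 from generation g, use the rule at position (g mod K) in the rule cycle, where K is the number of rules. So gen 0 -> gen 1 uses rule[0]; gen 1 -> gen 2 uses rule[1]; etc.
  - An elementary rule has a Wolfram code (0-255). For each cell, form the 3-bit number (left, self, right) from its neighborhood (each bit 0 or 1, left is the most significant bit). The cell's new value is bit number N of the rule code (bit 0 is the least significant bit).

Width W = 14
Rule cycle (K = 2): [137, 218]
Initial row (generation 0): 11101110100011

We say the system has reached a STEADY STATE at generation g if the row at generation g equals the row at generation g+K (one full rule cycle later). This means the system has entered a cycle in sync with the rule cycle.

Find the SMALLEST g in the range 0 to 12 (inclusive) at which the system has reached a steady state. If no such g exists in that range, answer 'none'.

Gen 0: 11101110100011
Gen 1 (rule 137): 11001100001010
Gen 2 (rule 218): 11111110010001
Gen 3 (rule 137): 11111100000100
Gen 4 (rule 218): 11111110001010
Gen 5 (rule 137): 11111100100000
Gen 6 (rule 218): 11111111010000
Gen 7 (rule 137): 11111110000111
Gen 8 (rule 218): 11111111001111
Gen 9 (rule 137): 11111110001110
Gen 10 (rule 218): 11111111011111
Gen 11 (rule 137): 11111110011110
Gen 12 (rule 218): 11111111111111
Gen 13 (rule 137): 11111111111110
Gen 14 (rule 218): 11111111111111

Answer: 12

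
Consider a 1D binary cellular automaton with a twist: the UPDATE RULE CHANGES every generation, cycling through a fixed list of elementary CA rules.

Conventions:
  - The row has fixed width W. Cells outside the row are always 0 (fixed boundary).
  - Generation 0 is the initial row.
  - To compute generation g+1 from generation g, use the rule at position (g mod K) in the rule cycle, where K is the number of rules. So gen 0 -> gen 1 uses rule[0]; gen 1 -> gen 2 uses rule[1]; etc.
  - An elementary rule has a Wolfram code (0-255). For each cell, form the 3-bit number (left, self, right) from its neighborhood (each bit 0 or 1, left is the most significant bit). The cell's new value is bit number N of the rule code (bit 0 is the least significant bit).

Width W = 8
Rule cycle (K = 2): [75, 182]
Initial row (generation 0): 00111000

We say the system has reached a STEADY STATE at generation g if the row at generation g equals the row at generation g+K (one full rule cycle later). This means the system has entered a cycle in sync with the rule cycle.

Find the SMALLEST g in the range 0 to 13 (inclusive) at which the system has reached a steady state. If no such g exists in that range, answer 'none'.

Answer: none

Derivation:
Gen 0: 00111000
Gen 1 (rule 75): 11101011
Gen 2 (rule 182): 01011100
Gen 3 (rule 75): 10010101
Gen 4 (rule 182): 11111111
Gen 5 (rule 75): 10000001
Gen 6 (rule 182): 11000011
Gen 7 (rule 75): 11011111
Gen 8 (rule 182): 00101110
Gen 9 (rule 75): 11001010
Gen 10 (rule 182): 00111111
Gen 11 (rule 75): 11100001
Gen 12 (rule 182): 01010011
Gen 13 (rule 75): 10000111
Gen 14 (rule 182): 11001010
Gen 15 (rule 75): 11010000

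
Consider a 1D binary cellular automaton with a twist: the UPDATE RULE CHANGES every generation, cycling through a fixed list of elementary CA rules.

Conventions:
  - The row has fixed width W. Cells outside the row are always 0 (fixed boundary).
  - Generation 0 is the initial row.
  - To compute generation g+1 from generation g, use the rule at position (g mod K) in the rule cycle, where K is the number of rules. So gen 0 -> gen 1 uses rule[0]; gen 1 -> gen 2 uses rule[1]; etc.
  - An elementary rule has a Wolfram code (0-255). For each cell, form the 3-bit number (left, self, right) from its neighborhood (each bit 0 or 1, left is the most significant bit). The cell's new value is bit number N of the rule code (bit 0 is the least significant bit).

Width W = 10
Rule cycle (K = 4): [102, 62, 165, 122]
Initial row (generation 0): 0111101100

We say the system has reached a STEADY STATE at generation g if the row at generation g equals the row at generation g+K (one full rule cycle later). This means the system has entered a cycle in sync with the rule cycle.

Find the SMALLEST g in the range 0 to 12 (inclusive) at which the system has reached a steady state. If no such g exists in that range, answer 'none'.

Gen 0: 0111101100
Gen 1 (rule 102): 1000110100
Gen 2 (rule 62): 1101101110
Gen 3 (rule 165): 0010010100
Gen 4 (rule 122): 0101101010
Gen 5 (rule 102): 1110111110
Gen 6 (rule 62): 1001100001
Gen 7 (rule 165): 1000001101
Gen 8 (rule 122): 0100011110
Gen 9 (rule 102): 1100100010
Gen 10 (rule 62): 1011110111
Gen 11 (rule 165): 1101101010
Gen 12 (rule 122): 1111110101
Gen 13 (rule 102): 0000011111
Gen 14 (rule 62): 0000110000
Gen 15 (rule 165): 1110000111
Gen 16 (rule 122): 1011001101

Answer: none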